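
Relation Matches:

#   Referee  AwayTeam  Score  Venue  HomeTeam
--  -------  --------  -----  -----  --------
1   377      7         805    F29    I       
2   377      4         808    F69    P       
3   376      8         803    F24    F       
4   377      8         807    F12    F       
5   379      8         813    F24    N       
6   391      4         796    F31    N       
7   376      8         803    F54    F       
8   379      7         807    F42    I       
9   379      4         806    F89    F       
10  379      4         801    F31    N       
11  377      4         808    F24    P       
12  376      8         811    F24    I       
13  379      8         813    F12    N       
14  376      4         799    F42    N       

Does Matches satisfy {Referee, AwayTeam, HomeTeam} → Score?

(Referee=377, AwayTeam=7, HomeTeam=I): row 1 → Score = 805 ✓
(Referee=377, AwayTeam=4, HomeTeam=P): rows 2, 11 → Score = 808, 808 ✓
(Referee=376, AwayTeam=8, HomeTeam=F): rows 3, 7 → Score = 803, 803 ✓
(Referee=377, AwayTeam=8, HomeTeam=F): row 4 → Score = 807 ✓
(Referee=379, AwayTeam=8, HomeTeam=N): rows 5, 13 → Score = 813, 813 ✓
(Referee=391, AwayTeam=4, HomeTeam=N): row 6 → Score = 796 ✓
(Referee=379, AwayTeam=7, HomeTeam=I): row 8 → Score = 807 ✓
(Referee=379, AwayTeam=4, HomeTeam=F): row 9 → Score = 806 ✓
(Referee=379, AwayTeam=4, HomeTeam=N): row 10 → Score = 801 ✓
(Referee=376, AwayTeam=8, HomeTeam=I): row 12 → Score = 811 ✓
(Referee=376, AwayTeam=4, HomeTeam=N): row 14 → Score = 799 ✓
Every {Referee, AwayTeam, HomeTeam} value is associated with a single Score value, so {Referee, AwayTeam, HomeTeam} → Score holds.

Yes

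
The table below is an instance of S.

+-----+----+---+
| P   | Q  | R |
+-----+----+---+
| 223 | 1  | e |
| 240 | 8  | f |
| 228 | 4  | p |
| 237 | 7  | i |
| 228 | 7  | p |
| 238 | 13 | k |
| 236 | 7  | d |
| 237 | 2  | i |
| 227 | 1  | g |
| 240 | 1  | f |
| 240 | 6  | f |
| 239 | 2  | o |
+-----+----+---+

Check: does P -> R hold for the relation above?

P=223: 1 row → R = e ✓
P=240: 3 rows → R = f, f, f ✓
P=228: 2 rows → R = p, p ✓
P=237: 2 rows → R = i, i ✓
P=238: 1 row → R = k ✓
P=236: 1 row → R = d ✓
P=227: 1 row → R = g ✓
P=239: 1 row → R = o ✓
Every P value is associated with a single R value, so P -> R holds.

Yes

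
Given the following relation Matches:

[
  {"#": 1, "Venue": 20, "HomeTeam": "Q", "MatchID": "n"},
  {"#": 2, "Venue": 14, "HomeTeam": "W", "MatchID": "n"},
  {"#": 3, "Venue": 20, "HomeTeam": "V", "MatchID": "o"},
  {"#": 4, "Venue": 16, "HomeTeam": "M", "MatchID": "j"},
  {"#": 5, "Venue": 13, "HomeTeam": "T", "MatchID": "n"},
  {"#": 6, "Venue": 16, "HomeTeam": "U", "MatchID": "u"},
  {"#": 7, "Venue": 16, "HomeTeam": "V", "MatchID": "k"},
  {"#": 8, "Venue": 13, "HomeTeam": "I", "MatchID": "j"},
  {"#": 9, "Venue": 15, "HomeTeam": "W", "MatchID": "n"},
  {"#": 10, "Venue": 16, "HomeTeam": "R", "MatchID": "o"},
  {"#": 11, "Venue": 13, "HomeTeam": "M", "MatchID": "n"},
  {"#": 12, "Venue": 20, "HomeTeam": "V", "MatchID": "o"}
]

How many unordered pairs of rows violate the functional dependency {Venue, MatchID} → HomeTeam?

(Venue=20, MatchID=o): all 2 rows agree on HomeTeam — 0 pairs.
(Venue=13, MatchID=n): violating pairs (5,11) — 1 pair.

1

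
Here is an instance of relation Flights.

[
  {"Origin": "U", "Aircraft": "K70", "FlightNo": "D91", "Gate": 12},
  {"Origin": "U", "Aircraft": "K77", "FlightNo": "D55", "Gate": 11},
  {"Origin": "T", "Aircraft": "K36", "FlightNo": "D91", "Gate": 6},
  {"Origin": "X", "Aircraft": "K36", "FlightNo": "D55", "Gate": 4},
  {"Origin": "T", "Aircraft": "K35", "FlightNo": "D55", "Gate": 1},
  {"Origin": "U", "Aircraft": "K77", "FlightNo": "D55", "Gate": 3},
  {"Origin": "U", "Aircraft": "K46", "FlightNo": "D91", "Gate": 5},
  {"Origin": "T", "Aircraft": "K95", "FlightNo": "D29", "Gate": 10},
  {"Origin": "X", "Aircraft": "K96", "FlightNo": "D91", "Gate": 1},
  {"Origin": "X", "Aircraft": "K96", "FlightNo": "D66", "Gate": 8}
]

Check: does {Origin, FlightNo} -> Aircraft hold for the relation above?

No

(Origin=U, FlightNo=D91): 2 rows → Aircraft takes values {K70, K46} — violation
(Origin=U, FlightNo=D55): 2 rows → Aircraft = K77, K77 ✓
(Origin=T, FlightNo=D91): 1 row → Aircraft = K36 ✓
(Origin=X, FlightNo=D55): 1 row → Aircraft = K36 ✓
(Origin=T, FlightNo=D55): 1 row → Aircraft = K35 ✓
(Origin=T, FlightNo=D29): 1 row → Aircraft = K95 ✓
(Origin=X, FlightNo=D91): 1 row → Aircraft = K96 ✓
(Origin=X, FlightNo=D66): 1 row → Aircraft = K96 ✓
Two rows agree on {Origin, FlightNo} but differ on Aircraft, so {Origin, FlightNo} -> Aircraft does not hold.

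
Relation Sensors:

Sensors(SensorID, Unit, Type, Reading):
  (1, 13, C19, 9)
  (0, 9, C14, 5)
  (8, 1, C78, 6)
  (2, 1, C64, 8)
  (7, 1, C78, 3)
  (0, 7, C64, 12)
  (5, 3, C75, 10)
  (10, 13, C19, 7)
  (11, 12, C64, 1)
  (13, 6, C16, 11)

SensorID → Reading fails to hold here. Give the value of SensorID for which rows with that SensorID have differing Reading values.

SensorID=1: 1 row → Reading = 9 ✓
SensorID=0: 2 rows → Reading takes values {5, 12} — violation
SensorID=8: 1 row → Reading = 6 ✓
SensorID=2: 1 row → Reading = 8 ✓
SensorID=7: 1 row → Reading = 3 ✓
SensorID=5: 1 row → Reading = 10 ✓
SensorID=10: 1 row → Reading = 7 ✓
SensorID=11: 1 row → Reading = 1 ✓
SensorID=13: 1 row → Reading = 11 ✓
The only SensorID value with inconsistent Reading is SensorID=0.

0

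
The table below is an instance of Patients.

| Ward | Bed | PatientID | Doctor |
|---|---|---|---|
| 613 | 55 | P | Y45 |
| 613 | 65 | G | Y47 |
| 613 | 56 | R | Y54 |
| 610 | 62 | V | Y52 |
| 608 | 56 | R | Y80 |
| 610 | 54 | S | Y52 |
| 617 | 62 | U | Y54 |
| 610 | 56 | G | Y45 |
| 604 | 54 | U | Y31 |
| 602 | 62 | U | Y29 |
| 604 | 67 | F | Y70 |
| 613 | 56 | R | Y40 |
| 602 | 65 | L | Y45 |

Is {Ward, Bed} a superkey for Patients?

No

Two distinct rows share (Ward=613, Bed=56), so {Ward, Bed} does not determine every attribute — not a superkey.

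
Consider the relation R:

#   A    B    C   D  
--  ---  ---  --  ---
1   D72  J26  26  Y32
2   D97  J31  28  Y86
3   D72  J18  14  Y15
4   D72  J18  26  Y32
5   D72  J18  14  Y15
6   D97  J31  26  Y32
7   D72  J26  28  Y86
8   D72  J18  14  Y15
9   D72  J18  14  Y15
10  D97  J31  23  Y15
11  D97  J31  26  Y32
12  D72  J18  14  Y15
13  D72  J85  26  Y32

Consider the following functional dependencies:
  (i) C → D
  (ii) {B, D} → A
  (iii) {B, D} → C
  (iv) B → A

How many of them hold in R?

(i) C → D: every LHS value maps to a single RHS value — holds.
(ii) {B, D} → A: every LHS value maps to a single RHS value — holds.
(iii) {B, D} → C: every LHS value maps to a single RHS value — holds.
(iv) B → A: every LHS value maps to a single RHS value — holds.
4 of the 4 dependencies hold.

4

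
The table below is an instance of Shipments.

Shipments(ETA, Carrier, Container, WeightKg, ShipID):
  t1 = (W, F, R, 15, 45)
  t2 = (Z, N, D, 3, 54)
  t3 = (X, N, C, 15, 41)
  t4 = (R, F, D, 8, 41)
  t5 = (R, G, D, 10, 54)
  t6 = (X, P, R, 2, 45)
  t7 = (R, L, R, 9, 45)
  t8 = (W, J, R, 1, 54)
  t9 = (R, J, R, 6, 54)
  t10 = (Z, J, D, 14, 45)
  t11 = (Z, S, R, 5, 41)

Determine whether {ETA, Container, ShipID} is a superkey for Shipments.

Yes

All 11 rows have distinct {ETA, Container, ShipID} values, so {ETA, Container, ShipID} → (all attributes) holds and {ETA, Container, ShipID} is a superkey.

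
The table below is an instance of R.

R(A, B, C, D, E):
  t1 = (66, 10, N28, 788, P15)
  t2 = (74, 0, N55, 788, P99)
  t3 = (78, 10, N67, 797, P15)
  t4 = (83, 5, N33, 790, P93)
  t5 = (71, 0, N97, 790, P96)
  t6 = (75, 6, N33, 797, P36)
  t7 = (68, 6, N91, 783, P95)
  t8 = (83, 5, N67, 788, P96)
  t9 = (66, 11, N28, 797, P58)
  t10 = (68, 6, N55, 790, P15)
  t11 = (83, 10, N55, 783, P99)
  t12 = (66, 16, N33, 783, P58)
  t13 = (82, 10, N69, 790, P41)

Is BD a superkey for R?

All 13 rows have distinct BD values, so BD → (all attributes) holds and BD is a superkey.

Yes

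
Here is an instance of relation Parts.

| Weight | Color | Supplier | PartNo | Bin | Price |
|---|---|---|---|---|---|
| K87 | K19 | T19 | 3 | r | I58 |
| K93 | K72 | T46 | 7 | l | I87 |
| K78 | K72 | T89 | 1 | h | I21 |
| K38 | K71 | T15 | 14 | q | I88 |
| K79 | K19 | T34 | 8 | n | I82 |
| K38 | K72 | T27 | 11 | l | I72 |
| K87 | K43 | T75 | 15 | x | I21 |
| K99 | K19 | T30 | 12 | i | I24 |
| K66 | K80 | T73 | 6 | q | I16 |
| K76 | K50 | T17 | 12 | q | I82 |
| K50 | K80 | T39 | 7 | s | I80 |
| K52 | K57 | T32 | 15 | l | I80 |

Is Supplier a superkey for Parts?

All 12 rows have distinct Supplier values, so Supplier → (all attributes) holds and Supplier is a superkey.

Yes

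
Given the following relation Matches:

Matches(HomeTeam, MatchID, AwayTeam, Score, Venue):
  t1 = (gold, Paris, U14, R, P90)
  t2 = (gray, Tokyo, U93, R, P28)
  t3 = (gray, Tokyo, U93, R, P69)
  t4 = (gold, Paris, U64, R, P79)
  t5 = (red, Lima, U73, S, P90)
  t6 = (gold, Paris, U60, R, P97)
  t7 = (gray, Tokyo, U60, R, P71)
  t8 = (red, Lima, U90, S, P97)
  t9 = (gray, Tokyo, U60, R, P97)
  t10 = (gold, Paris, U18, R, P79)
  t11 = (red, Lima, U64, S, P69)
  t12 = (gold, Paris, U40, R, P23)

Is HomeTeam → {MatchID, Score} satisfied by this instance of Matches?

Yes

HomeTeam=gold: rows 1, 4, 6, 10, 12 → {MatchID,Score} = (Paris, R), (Paris, R), (Paris, R), (Paris, R), (Paris, R) ✓
HomeTeam=gray: rows 2, 3, 7, 9 → {MatchID,Score} = (Tokyo, R), (Tokyo, R), (Tokyo, R), (Tokyo, R) ✓
HomeTeam=red: rows 5, 8, 11 → {MatchID,Score} = (Lima, S), (Lima, S), (Lima, S) ✓
Every HomeTeam value is associated with a single {MatchID, Score} value, so HomeTeam → {MatchID, Score} holds.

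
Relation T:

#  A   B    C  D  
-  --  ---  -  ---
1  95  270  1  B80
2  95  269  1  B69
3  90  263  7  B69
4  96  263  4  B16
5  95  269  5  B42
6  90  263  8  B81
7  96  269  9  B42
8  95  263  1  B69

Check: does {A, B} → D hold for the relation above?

No

(A=95, B=270): row 1 → D = B80 ✓
(A=95, B=269): rows 2, 5 → D takes values {B69, B42} — violation
(A=90, B=263): rows 3, 6 → D takes values {B69, B81} — violation
(A=96, B=263): row 4 → D = B16 ✓
(A=96, B=269): row 7 → D = B42 ✓
(A=95, B=263): row 8 → D = B69 ✓
Two rows agree on {A, B} but differ on D, so {A, B} → D does not hold.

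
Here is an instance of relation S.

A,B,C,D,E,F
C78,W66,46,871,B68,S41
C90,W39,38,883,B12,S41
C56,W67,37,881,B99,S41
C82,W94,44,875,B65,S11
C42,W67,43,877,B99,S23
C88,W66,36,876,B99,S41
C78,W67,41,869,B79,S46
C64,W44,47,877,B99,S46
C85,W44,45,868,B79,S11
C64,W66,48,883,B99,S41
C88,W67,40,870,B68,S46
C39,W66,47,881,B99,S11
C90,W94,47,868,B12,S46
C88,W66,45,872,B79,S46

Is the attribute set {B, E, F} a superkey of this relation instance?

No

Two distinct rows share (B=W66, E=B99, F=S41), so {B, E, F} does not determine every attribute — not a superkey.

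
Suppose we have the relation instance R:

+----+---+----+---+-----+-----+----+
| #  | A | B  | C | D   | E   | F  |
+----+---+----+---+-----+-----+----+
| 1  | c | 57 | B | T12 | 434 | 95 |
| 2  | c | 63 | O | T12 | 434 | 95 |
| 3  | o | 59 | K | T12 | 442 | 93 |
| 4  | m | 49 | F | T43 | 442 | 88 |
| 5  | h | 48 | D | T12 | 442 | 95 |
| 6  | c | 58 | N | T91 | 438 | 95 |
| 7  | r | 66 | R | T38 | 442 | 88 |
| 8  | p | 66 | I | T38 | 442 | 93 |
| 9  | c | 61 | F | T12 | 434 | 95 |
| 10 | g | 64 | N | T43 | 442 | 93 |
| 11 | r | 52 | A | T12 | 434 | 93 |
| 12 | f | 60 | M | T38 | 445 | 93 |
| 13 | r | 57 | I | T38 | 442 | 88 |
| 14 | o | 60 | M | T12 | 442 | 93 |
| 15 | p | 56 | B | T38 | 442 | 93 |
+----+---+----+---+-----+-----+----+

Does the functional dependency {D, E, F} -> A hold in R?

Yes

(D=T12, E=434, F=95): rows 1, 2, 9 → A = c, c, c ✓
(D=T12, E=442, F=93): rows 3, 14 → A = o, o ✓
(D=T43, E=442, F=88): row 4 → A = m ✓
(D=T12, E=442, F=95): row 5 → A = h ✓
(D=T91, E=438, F=95): row 6 → A = c ✓
(D=T38, E=442, F=88): rows 7, 13 → A = r, r ✓
(D=T38, E=442, F=93): rows 8, 15 → A = p, p ✓
(D=T43, E=442, F=93): row 10 → A = g ✓
(D=T12, E=434, F=93): row 11 → A = r ✓
(D=T38, E=445, F=93): row 12 → A = f ✓
Every {D, E, F} value is associated with a single A value, so {D, E, F} -> A holds.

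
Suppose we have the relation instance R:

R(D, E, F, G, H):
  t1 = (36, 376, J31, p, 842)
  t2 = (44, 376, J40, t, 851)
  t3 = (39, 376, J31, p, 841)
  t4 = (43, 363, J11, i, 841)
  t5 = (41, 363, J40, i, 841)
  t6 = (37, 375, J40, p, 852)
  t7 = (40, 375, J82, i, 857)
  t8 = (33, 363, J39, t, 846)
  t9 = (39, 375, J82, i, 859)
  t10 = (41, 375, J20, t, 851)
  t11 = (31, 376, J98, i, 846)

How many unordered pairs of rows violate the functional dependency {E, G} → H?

2

(E=376, G=p): violating pairs (1,3) — 1 pair.
(E=363, G=i): all 2 rows agree on H — 0 pairs.
(E=375, G=i): violating pairs (7,9) — 1 pair.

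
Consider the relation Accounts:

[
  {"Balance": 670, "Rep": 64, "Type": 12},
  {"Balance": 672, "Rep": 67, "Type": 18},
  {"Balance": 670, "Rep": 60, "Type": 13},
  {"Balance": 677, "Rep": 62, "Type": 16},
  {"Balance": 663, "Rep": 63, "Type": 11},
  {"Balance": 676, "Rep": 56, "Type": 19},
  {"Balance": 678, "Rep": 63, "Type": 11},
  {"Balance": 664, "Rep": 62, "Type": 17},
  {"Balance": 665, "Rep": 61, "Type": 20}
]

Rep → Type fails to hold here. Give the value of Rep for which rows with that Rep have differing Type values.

62

Rep=64: 1 row → Type = 12 ✓
Rep=67: 1 row → Type = 18 ✓
Rep=60: 1 row → Type = 13 ✓
Rep=62: 2 rows → Type takes values {16, 17} — violation
Rep=63: 2 rows → Type = 11, 11 ✓
Rep=56: 1 row → Type = 19 ✓
Rep=61: 1 row → Type = 20 ✓
The only Rep value with inconsistent Type is Rep=62.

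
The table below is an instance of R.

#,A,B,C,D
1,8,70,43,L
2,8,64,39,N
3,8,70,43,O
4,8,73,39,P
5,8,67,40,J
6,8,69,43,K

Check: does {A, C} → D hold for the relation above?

(A=8, C=43): rows 1, 3, 6 → D takes values {L, O, K} — violation
(A=8, C=39): rows 2, 4 → D takes values {N, P} — violation
(A=8, C=40): row 5 → D = J ✓
Two rows agree on {A, C} but differ on D, so {A, C} → D does not hold.

No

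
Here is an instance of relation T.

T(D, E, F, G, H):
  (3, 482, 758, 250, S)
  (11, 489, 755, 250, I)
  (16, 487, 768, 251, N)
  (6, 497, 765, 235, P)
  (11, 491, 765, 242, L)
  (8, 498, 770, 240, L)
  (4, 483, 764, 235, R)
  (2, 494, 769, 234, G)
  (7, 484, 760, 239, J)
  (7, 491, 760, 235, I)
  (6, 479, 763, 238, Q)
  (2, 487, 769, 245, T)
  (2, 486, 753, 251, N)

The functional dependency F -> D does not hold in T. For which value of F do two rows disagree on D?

765

F=758: 1 row → D = 3 ✓
F=755: 1 row → D = 11 ✓
F=768: 1 row → D = 16 ✓
F=765: 2 rows → D takes values {6, 11} — violation
F=770: 1 row → D = 8 ✓
F=764: 1 row → D = 4 ✓
F=769: 2 rows → D = 2, 2 ✓
F=760: 2 rows → D = 7, 7 ✓
F=763: 1 row → D = 6 ✓
F=753: 1 row → D = 2 ✓
The only F value with inconsistent D is F=765.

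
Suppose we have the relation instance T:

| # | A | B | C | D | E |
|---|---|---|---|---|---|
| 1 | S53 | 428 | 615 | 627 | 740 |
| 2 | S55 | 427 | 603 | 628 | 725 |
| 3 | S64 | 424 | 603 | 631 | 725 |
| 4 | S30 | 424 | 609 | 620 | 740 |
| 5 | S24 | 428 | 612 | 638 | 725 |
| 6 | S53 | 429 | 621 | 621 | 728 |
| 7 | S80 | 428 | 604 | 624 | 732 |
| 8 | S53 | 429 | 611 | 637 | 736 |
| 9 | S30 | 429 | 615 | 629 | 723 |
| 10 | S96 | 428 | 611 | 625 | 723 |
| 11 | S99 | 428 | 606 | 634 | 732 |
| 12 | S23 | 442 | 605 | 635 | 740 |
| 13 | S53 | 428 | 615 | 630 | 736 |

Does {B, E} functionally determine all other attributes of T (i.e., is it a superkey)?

No

Rows 7 and 11 have the same {B, E} value (B=428, E=732) but are distinct tuples, so {B, E} does not determine every attribute — not a superkey.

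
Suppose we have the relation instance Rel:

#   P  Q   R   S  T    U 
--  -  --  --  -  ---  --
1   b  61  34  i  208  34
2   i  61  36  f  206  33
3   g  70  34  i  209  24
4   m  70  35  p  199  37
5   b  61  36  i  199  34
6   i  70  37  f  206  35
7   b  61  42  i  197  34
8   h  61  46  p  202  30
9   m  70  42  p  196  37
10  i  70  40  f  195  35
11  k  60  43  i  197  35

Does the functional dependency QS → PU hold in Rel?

Yes

(Q=61, S=i): rows 1, 5, 7 → {P,U} = (b, 34), (b, 34), (b, 34) ✓
(Q=61, S=f): row 2 → {P,U} = (i, 33) ✓
(Q=70, S=i): row 3 → {P,U} = (g, 24) ✓
(Q=70, S=p): rows 4, 9 → {P,U} = (m, 37), (m, 37) ✓
(Q=70, S=f): rows 6, 10 → {P,U} = (i, 35), (i, 35) ✓
(Q=61, S=p): row 8 → {P,U} = (h, 30) ✓
(Q=60, S=i): row 11 → {P,U} = (k, 35) ✓
Every QS value is associated with a single PU value, so QS → PU holds.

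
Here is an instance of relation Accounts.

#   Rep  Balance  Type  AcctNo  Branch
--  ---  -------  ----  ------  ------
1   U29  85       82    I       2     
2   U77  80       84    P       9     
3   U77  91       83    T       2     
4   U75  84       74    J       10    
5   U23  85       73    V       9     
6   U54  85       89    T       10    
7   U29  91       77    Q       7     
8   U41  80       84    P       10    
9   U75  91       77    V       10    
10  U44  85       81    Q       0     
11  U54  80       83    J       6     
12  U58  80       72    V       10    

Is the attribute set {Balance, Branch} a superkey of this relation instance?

No

Rows 8 and 12 have the same {Balance, Branch} value (Balance=80, Branch=10) but are distinct tuples, so {Balance, Branch} does not determine every attribute — not a superkey.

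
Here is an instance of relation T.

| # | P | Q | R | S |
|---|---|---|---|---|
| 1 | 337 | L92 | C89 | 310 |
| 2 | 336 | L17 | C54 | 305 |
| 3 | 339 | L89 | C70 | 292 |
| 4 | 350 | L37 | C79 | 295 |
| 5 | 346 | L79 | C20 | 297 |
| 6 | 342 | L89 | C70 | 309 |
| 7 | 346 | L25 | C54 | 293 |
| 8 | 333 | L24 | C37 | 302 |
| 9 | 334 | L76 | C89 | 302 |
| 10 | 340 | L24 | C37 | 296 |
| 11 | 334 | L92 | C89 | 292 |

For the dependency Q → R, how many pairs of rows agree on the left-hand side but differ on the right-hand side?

0

Q=L92: all 2 rows agree on R — 0 pairs.
Q=L89: all 2 rows agree on R — 0 pairs.
Q=L24: all 2 rows agree on R — 0 pairs.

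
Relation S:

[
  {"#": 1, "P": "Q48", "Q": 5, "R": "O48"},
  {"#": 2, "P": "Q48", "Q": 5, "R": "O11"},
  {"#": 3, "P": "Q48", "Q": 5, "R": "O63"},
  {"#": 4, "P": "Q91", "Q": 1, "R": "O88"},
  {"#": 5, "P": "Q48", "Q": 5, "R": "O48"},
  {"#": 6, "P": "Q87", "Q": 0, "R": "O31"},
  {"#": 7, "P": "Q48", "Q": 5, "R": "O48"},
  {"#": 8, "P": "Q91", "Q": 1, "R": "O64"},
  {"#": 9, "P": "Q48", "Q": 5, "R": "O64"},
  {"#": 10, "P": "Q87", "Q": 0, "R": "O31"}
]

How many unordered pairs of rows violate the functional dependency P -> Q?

P=Q48: all 6 rows agree on Q — 0 pairs.
P=Q91: all 2 rows agree on Q — 0 pairs.
P=Q87: all 2 rows agree on Q — 0 pairs.

0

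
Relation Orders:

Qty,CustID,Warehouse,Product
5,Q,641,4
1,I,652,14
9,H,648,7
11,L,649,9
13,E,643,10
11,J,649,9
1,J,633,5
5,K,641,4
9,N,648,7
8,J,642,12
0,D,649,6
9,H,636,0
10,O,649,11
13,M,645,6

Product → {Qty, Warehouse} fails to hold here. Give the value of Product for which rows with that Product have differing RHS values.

6

Product=4: 2 rows → {Qty,Warehouse} = (5, 641), (5, 641) ✓
Product=14: 1 row → {Qty,Warehouse} = (1, 652) ✓
Product=7: 2 rows → {Qty,Warehouse} = (9, 648), (9, 648) ✓
Product=9: 2 rows → {Qty,Warehouse} = (11, 649), (11, 649) ✓
Product=10: 1 row → {Qty,Warehouse} = (13, 643) ✓
Product=5: 1 row → {Qty,Warehouse} = (1, 633) ✓
Product=12: 1 row → {Qty,Warehouse} = (8, 642) ✓
Product=6: 2 rows → {Qty,Warehouse} takes values {(0, 649), (13, 645)} — violation
Product=0: 1 row → {Qty,Warehouse} = (9, 636) ✓
Product=11: 1 row → {Qty,Warehouse} = (10, 649) ✓
The only Product value with inconsistent RHS is Product=6.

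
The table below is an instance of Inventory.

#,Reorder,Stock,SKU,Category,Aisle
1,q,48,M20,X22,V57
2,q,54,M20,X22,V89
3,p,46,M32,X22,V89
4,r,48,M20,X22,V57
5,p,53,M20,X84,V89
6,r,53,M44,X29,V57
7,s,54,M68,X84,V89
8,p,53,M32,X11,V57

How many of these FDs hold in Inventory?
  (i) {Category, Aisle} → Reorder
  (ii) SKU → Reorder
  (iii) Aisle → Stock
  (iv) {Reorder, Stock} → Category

(i) {Category, Aisle} → Reorder: (Category=X22, Aisle=V57): rows 1, 4 → Reorder takes values {q, r} — violation; (Category=X22, Aisle=V89): rows 2, 3 → Reorder takes values {q, p} — violation; (Category=X84, Aisle=V89): rows 5, 7 → Reorder takes values {p, s} — violation — fails.
(ii) SKU → Reorder: SKU=M20: rows 1, 2, 4, 5 → Reorder takes values {q, r, p} — violation — fails.
(iii) Aisle → Stock: Aisle=V57: rows 1, 4, 6, 8 → Stock takes values {48, 53} — violation; Aisle=V89: rows 2, 3, 5, 7 → Stock takes values {54, 46, 53} — violation — fails.
(iv) {Reorder, Stock} → Category: (Reorder=p, Stock=53): rows 5, 8 → Category takes values {X84, X11} — violation — fails.
None of the 4 dependencies hold.

0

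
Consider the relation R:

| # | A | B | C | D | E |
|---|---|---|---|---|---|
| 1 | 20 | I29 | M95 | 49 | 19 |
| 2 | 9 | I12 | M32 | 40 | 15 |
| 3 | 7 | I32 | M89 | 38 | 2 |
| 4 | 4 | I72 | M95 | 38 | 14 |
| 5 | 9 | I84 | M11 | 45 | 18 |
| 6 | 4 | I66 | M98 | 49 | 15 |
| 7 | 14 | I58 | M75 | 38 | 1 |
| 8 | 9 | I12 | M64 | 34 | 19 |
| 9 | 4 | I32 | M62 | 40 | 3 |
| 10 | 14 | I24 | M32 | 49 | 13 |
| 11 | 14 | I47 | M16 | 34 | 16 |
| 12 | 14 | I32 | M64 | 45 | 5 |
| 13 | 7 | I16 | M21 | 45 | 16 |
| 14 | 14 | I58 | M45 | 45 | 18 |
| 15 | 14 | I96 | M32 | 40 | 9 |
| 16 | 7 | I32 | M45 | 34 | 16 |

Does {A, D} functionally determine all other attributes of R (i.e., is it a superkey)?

No

Rows 12 and 14 have the same {A, D} value (A=14, D=45) but are distinct tuples, so {A, D} does not determine every attribute — not a superkey.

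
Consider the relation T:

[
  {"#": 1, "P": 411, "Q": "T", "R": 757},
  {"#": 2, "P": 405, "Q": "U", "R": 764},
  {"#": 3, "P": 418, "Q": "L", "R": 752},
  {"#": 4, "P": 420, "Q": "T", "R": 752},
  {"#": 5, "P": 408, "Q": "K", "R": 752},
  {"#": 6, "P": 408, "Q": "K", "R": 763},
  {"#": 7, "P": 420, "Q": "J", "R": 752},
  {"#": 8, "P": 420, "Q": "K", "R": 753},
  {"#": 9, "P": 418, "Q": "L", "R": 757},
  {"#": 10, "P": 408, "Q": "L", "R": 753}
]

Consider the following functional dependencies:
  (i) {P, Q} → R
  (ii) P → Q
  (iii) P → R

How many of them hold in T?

0

(i) {P, Q} → R: (P=418, Q=L): rows 3, 9 → R takes values {752, 757} — violation; (P=408, Q=K): rows 5, 6 → R takes values {752, 763} — violation — fails.
(ii) P → Q: P=420: rows 4, 7, 8 → Q takes values {T, J, K} — violation; P=408: rows 5, 6, 10 → Q takes values {K, L} — violation — fails.
(iii) P → R: P=418: rows 3, 9 → R takes values {752, 757} — violation; P=420: rows 4, 7, 8 → R takes values {752, 753} — violation; P=408: rows 5, 6, 10 → R takes values {752, 763, 753} — violation — fails.
None of the 3 dependencies hold.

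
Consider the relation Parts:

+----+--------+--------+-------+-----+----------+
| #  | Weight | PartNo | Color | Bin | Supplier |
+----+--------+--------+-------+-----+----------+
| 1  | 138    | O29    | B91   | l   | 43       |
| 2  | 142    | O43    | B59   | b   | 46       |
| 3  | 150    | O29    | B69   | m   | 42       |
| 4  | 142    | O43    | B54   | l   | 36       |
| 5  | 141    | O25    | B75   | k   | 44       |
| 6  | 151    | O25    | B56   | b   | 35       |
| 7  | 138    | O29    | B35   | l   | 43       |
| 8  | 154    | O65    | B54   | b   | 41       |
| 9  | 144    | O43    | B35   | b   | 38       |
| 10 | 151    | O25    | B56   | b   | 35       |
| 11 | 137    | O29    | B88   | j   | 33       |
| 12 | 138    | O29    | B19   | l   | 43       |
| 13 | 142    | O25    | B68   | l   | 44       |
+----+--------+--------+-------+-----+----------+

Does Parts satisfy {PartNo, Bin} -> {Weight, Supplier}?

(PartNo=O29, Bin=l): rows 1, 7, 12 → {Weight,Supplier} = (138, 43), (138, 43), (138, 43) ✓
(PartNo=O43, Bin=b): rows 2, 9 → {Weight,Supplier} takes values {(142, 46), (144, 38)} — violation
(PartNo=O29, Bin=m): row 3 → {Weight,Supplier} = (150, 42) ✓
(PartNo=O43, Bin=l): row 4 → {Weight,Supplier} = (142, 36) ✓
(PartNo=O25, Bin=k): row 5 → {Weight,Supplier} = (141, 44) ✓
(PartNo=O25, Bin=b): rows 6, 10 → {Weight,Supplier} = (151, 35), (151, 35) ✓
(PartNo=O65, Bin=b): row 8 → {Weight,Supplier} = (154, 41) ✓
(PartNo=O29, Bin=j): row 11 → {Weight,Supplier} = (137, 33) ✓
(PartNo=O25, Bin=l): row 13 → {Weight,Supplier} = (142, 44) ✓
Two rows agree on {PartNo, Bin} but differ on {Weight, Supplier}, so {PartNo, Bin} -> {Weight, Supplier} does not hold.

No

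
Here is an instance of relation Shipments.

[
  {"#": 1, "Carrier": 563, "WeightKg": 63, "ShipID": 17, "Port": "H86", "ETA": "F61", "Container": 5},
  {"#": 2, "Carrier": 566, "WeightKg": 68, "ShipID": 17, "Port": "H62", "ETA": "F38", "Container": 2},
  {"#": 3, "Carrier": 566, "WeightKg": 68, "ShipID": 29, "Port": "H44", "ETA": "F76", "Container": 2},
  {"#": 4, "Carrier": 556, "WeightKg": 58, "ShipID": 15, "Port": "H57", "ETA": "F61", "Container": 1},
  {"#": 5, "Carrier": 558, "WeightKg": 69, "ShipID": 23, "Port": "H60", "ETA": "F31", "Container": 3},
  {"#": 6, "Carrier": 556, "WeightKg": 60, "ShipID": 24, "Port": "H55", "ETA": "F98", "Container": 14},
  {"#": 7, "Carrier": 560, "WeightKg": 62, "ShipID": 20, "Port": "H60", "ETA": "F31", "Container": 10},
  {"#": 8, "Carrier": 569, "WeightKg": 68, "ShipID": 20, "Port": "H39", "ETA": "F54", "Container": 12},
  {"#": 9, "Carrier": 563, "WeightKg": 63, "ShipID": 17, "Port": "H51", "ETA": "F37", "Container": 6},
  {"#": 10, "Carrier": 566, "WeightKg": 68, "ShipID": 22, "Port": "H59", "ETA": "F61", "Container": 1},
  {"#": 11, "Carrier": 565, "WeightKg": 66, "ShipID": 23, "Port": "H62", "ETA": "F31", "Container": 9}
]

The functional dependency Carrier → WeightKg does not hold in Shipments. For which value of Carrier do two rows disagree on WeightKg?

556

Carrier=563: rows 1, 9 → WeightKg = 63, 63 ✓
Carrier=566: rows 2, 3, 10 → WeightKg = 68, 68, 68 ✓
Carrier=556: rows 4, 6 → WeightKg takes values {58, 60} — violation
Carrier=558: row 5 → WeightKg = 69 ✓
Carrier=560: row 7 → WeightKg = 62 ✓
Carrier=569: row 8 → WeightKg = 68 ✓
Carrier=565: row 11 → WeightKg = 66 ✓
The only Carrier value with inconsistent WeightKg is Carrier=556.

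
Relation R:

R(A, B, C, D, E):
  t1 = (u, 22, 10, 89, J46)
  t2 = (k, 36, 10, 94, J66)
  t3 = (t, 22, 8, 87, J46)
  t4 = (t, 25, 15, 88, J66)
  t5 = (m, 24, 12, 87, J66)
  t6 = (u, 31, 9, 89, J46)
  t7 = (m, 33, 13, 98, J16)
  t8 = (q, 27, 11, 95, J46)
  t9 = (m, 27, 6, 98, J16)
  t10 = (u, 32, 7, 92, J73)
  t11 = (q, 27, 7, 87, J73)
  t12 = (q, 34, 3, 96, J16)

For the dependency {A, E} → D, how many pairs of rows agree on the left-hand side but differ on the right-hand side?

0

(A=u, E=J46): all 2 rows agree on D — 0 pairs.
(A=m, E=J16): all 2 rows agree on D — 0 pairs.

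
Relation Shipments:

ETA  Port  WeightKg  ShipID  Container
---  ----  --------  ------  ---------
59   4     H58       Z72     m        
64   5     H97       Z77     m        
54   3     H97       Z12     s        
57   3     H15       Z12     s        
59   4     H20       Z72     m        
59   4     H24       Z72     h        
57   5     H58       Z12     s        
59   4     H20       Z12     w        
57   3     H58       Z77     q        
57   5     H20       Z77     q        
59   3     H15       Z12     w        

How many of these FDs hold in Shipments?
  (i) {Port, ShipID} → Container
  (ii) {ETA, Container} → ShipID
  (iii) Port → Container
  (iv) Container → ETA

(i) {Port, ShipID} → Container: (Port=4, ShipID=Z72): 3 rows → Container takes values {m, h} — violation; (Port=5, ShipID=Z77): 2 rows → Container takes values {m, q} — violation; (Port=3, ShipID=Z12): 3 rows → Container takes values {s, w} — violation — fails.
(ii) {ETA, Container} → ShipID: every LHS value maps to a single RHS value — holds.
(iii) Port → Container: Port=4: 4 rows → Container takes values {m, h, w} — violation; Port=5: 3 rows → Container takes values {m, s, q} — violation; Port=3: 4 rows → Container takes values {s, q, w} — violation — fails.
(iv) Container → ETA: Container=m: 3 rows → ETA takes values {59, 64} — violation; Container=s: 3 rows → ETA takes values {54, 57} — violation — fails.
1 of the 4 dependencies holds.

1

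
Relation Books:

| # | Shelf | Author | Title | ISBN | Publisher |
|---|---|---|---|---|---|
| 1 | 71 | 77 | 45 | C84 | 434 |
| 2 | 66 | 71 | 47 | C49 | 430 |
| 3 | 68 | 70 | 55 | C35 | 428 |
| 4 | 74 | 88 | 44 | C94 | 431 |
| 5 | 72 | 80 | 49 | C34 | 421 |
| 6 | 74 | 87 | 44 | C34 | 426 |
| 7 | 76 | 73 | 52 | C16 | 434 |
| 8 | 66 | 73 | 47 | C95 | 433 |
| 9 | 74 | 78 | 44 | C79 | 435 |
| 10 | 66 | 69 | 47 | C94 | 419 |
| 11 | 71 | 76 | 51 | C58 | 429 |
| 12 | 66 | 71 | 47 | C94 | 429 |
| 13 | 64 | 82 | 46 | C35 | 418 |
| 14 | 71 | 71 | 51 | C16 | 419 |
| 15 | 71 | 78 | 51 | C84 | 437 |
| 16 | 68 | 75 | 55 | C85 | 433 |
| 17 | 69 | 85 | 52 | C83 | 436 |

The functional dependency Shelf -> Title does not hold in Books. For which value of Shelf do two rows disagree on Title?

71

Shelf=71: rows 1, 11, 14, 15 → Title takes values {45, 51} — violation
Shelf=66: rows 2, 8, 10, 12 → Title = 47, 47, 47, 47 ✓
Shelf=68: rows 3, 16 → Title = 55, 55 ✓
Shelf=74: rows 4, 6, 9 → Title = 44, 44, 44 ✓
Shelf=72: row 5 → Title = 49 ✓
Shelf=76: row 7 → Title = 52 ✓
Shelf=64: row 13 → Title = 46 ✓
Shelf=69: row 17 → Title = 52 ✓
The only Shelf value with inconsistent Title is Shelf=71.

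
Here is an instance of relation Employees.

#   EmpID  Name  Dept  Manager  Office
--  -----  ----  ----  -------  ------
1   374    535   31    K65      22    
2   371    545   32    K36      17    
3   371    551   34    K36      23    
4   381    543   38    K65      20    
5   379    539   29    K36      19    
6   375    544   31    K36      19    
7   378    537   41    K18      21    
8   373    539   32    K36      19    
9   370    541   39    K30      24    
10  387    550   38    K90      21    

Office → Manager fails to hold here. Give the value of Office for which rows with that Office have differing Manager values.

Office=22: row 1 → Manager = K65 ✓
Office=17: row 2 → Manager = K36 ✓
Office=23: row 3 → Manager = K36 ✓
Office=20: row 4 → Manager = K65 ✓
Office=19: rows 5, 6, 8 → Manager = K36, K36, K36 ✓
Office=21: rows 7, 10 → Manager takes values {K18, K90} — violation
Office=24: row 9 → Manager = K30 ✓
The only Office value with inconsistent Manager is Office=21.

21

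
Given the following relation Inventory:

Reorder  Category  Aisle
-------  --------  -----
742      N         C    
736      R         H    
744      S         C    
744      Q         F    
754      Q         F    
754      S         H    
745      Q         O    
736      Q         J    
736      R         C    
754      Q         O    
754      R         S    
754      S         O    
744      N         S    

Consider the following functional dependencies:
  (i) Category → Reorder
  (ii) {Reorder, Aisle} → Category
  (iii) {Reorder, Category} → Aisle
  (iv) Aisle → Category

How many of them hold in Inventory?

(i) Category → Reorder: Category=N: 2 rows → Reorder takes values {742, 744} — violation; Category=R: 3 rows → Reorder takes values {736, 754} — violation; Category=S: 3 rows → Reorder takes values {744, 754} — violation; Category=Q: 5 rows → Reorder takes values {744, 754, 745, 736} — violation — fails.
(ii) {Reorder, Aisle} → Category: (Reorder=754, Aisle=O): 2 rows → Category takes values {Q, S} — violation — fails.
(iii) {Reorder, Category} → Aisle: (Reorder=736, Category=R): 2 rows → Aisle takes values {H, C} — violation; (Reorder=754, Category=Q): 2 rows → Aisle takes values {F, O} — violation; (Reorder=754, Category=S): 2 rows → Aisle takes values {H, O} — violation — fails.
(iv) Aisle → Category: Aisle=C: 3 rows → Category takes values {N, S, R} — violation; Aisle=H: 2 rows → Category takes values {R, S} — violation; Aisle=O: 3 rows → Category takes values {Q, S} — violation; Aisle=S: 2 rows → Category takes values {R, N} — violation — fails.
None of the 4 dependencies hold.

0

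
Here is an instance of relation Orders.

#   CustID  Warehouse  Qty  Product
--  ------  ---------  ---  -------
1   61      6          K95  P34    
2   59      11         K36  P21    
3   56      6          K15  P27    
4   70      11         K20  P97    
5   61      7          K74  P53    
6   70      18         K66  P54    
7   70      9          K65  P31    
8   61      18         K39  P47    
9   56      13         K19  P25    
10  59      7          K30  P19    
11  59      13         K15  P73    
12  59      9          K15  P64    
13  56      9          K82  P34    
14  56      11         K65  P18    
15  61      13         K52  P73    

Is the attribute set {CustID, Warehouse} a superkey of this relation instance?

All 15 rows have distinct {CustID, Warehouse} values, so {CustID, Warehouse} → (all attributes) holds and {CustID, Warehouse} is a superkey.

Yes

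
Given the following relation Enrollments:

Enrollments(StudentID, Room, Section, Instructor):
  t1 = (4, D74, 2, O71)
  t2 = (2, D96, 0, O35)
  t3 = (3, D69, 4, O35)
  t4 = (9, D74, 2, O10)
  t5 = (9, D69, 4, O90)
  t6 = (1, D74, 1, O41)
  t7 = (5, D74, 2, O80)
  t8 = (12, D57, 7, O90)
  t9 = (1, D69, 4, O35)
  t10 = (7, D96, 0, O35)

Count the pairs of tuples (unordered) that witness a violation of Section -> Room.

Section=2: all 3 rows agree on Room — 0 pairs.
Section=0: all 2 rows agree on Room — 0 pairs.
Section=4: all 3 rows agree on Room — 0 pairs.

0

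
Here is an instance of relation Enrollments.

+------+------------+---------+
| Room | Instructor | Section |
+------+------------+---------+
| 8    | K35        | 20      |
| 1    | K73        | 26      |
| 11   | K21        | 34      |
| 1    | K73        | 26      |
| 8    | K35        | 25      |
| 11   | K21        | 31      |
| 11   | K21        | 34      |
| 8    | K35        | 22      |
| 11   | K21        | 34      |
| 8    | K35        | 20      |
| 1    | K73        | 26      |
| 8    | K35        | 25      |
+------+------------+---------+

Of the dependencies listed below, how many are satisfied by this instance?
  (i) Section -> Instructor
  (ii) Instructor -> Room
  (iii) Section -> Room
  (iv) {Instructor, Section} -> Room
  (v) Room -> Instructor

5

(i) Section -> Instructor: every LHS value maps to a single RHS value — holds.
(ii) Instructor -> Room: every LHS value maps to a single RHS value — holds.
(iii) Section -> Room: every LHS value maps to a single RHS value — holds.
(iv) {Instructor, Section} -> Room: every LHS value maps to a single RHS value — holds.
(v) Room -> Instructor: every LHS value maps to a single RHS value — holds.
5 of the 5 dependencies hold.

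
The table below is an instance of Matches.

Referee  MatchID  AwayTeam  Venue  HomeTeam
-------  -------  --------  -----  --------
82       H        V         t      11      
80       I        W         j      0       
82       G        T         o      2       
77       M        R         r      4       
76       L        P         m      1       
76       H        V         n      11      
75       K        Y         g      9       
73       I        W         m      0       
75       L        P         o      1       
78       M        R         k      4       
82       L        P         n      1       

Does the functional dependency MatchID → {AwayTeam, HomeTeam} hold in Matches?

MatchID=H: 2 rows → {AwayTeam,HomeTeam} = (V, 11), (V, 11) ✓
MatchID=I: 2 rows → {AwayTeam,HomeTeam} = (W, 0), (W, 0) ✓
MatchID=G: 1 row → {AwayTeam,HomeTeam} = (T, 2) ✓
MatchID=M: 2 rows → {AwayTeam,HomeTeam} = (R, 4), (R, 4) ✓
MatchID=L: 3 rows → {AwayTeam,HomeTeam} = (P, 1), (P, 1), (P, 1) ✓
MatchID=K: 1 row → {AwayTeam,HomeTeam} = (Y, 9) ✓
Every MatchID value is associated with a single {AwayTeam, HomeTeam} value, so MatchID → {AwayTeam, HomeTeam} holds.

Yes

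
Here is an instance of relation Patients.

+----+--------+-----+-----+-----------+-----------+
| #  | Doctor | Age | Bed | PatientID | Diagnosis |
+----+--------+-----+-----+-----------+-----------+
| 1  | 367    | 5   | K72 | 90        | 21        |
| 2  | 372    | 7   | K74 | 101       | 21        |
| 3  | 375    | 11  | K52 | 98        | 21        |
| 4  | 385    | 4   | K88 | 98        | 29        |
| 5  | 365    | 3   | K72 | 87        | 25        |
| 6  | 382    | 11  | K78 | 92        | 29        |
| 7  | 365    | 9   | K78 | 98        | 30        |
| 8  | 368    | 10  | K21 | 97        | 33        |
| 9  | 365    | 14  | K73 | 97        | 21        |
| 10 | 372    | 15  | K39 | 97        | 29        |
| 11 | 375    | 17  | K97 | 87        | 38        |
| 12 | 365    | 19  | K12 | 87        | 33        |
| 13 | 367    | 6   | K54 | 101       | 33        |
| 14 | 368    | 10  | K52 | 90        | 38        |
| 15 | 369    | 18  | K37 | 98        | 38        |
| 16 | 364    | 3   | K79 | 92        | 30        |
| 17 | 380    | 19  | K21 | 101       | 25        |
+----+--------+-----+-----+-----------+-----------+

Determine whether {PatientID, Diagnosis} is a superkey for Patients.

All 17 rows have distinct {PatientID, Diagnosis} values, so {PatientID, Diagnosis} → (all attributes) holds and {PatientID, Diagnosis} is a superkey.

Yes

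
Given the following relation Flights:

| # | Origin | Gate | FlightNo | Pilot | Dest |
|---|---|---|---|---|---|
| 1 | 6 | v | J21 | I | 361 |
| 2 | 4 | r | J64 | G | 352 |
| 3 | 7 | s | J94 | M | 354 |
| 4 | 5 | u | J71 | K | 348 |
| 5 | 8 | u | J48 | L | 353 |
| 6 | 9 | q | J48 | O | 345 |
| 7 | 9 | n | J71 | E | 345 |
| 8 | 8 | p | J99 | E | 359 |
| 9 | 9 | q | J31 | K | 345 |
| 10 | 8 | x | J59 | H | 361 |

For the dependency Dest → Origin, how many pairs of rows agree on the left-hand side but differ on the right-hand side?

1

Dest=361: violating pairs (1,10) — 1 pair.
Dest=345: all 3 rows agree on Origin — 0 pairs.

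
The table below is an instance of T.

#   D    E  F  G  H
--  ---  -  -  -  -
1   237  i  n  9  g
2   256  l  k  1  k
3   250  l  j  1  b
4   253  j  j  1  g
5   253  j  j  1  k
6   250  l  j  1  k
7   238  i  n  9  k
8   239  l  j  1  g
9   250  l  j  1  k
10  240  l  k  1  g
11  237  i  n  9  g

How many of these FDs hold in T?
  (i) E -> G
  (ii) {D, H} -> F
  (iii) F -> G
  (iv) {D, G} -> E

4

(i) E -> G: every LHS value maps to a single RHS value — holds.
(ii) {D, H} -> F: every LHS value maps to a single RHS value — holds.
(iii) F -> G: every LHS value maps to a single RHS value — holds.
(iv) {D, G} -> E: every LHS value maps to a single RHS value — holds.
4 of the 4 dependencies hold.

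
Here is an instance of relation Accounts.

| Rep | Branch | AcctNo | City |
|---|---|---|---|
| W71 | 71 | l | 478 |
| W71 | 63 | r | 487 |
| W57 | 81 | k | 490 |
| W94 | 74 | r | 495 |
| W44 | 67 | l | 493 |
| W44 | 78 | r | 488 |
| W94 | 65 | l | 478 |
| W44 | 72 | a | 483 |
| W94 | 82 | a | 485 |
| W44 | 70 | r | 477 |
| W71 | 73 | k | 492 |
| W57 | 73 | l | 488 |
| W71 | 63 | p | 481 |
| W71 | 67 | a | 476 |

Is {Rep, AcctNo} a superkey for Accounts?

No

Two distinct rows share (Rep=W44, AcctNo=r), so {Rep, AcctNo} does not determine every attribute — not a superkey.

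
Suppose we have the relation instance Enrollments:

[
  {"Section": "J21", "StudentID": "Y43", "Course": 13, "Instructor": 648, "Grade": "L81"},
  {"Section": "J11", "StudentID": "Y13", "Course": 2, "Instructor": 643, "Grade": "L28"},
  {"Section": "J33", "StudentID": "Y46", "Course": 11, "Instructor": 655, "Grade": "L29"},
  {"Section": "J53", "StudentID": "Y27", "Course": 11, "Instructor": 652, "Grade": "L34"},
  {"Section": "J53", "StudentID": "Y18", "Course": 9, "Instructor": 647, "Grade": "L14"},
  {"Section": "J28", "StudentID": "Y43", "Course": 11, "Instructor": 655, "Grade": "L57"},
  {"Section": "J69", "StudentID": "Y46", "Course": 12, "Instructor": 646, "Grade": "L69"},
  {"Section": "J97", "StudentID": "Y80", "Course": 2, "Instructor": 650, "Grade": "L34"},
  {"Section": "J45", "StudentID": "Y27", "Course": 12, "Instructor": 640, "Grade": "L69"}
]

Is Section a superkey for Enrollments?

No

Two distinct rows share Section=J53, so Section does not determine every attribute — not a superkey.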